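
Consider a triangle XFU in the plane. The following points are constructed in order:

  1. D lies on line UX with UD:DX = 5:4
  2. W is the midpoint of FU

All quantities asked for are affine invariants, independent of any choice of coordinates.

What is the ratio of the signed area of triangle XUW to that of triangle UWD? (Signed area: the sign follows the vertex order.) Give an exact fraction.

[XUW]:[UWD] = 9/5

Set X = (0, 0), F = (1, 0), U = (0, 1); any affine frame gives the same invariant.
1. D lies on line UX with UD:DX = 5:4 ⇒ D = (0, 4/9)
2. W is the midpoint of FU ⇒ W = (1/2, 1/2)
2·[XUW] = -1/2, 2·[UWD] = -5/18
[XUW]:[UWD] = -1/2:-5/18 = 9/5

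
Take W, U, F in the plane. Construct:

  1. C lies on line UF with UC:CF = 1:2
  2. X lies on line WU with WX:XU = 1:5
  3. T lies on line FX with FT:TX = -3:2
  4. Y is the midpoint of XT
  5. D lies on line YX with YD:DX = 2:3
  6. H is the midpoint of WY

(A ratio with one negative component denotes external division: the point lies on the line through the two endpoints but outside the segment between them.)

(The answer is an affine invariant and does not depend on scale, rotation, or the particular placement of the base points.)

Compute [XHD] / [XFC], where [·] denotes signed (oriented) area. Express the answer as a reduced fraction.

[XHD]:[XFC] = -9/100

Set W = (0, 0), U = (1, 0), F = (0, 1); any affine frame gives the same invariant.
1. C lies on line UF with UC:CF = 1:2 ⇒ C = (2/3, 1/3)
2. X lies on line WU with WX:XU = 1:5 ⇒ X = (1/6, 0)
3. T lies on line FX with FT:TX = -3:2 ⇒ T = (1/2, -2)
4. Y is the midpoint of XT ⇒ Y = (1/3, -1)
5. D lies on line YX with YD:DX = 2:3 ⇒ D = (4/15, -3/5)
6. H is the midpoint of WY ⇒ H = (1/6, -1/2)
2·[XHD] = 1/20, 2·[XFC] = -5/9
[XHD]:[XFC] = 1/20:-5/9 = -9/100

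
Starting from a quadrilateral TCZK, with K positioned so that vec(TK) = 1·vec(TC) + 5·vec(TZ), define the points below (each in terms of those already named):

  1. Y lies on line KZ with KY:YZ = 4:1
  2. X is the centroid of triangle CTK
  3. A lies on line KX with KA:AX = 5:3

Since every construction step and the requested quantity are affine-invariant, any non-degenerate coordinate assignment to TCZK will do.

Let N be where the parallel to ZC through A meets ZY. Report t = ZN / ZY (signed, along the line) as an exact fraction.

t = 65/24

Assign T = (0, 0), C = (1, 0), Z = (0, 1), K = (1, 5) — the answer is frame-independent, so this choice is without loss of generality.
1. Y lies on line KZ with KY:YZ = 4:1 ⇒ Y = (1/5, 9/5)
2. X is the centroid of triangle CTK ⇒ X = (2/3, 5/3)
3. A lies on line KX with KA:AX = 5:3 ⇒ A = (19/24, 35/12)
through A parallel to ZC: direction (1, -1); meets ZY at N = (13/24, 19/6)
N = Z + t·(Y−Z) with t = 65/24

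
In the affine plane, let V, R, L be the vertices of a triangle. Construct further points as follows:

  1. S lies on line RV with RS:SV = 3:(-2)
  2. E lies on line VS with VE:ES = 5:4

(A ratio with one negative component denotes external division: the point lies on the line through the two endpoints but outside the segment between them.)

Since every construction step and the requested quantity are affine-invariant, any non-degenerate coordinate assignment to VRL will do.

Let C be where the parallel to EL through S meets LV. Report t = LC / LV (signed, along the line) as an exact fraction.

Choose coordinates V = (0, 0), R = (1, 0), L = (0, 1).
1. S lies on line RV with RS:SV = 3:(-2) ⇒ S = (-2, 0)
2. E lies on line VS with VE:ES = 5:4 ⇒ E = (-10/9, 0)
through S parallel to EL: direction (10/9, 1); meets LV at C = (0, 9/5)
C = L + t·(V−L) with t = -4/5

t = -4/5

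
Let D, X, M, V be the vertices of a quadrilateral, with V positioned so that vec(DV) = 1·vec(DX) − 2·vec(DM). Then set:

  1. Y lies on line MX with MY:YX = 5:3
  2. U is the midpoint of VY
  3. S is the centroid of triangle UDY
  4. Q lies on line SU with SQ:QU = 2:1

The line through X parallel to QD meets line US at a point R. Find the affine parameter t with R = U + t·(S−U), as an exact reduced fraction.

t = 98/39

Assign D = (0, 0), X = (1, 0), M = (0, 1), V = (1, -2) — the answer is frame-independent, so this choice is without loss of generality.
1. Y lies on line MX with MY:YX = 5:3 ⇒ Y = (5/8, 3/8)
2. U is the midpoint of VY ⇒ U = (13/16, -13/16)
3. S is the centroid of triangle UDY ⇒ S = (23/48, -7/48)
4. Q lies on line SU with SQ:QU = 2:1 ⇒ Q = (101/144, -85/144)
through X parallel to QD: direction (-101/144, 85/144); meets US at R = (-47/1872, 1615/1872)
R = U + t·(S−U) with t = 98/39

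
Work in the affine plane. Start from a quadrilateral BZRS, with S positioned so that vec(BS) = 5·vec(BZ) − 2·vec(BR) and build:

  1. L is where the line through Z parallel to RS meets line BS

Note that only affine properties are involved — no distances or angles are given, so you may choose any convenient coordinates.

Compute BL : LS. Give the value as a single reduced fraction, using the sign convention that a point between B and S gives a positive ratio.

BL:LS = 3/2

Set B = (0, 0), Z = (1, 0), R = (0, 1), S = (5, -2); any affine frame gives the same invariant.
1. L is where the line through Z parallel to RS meets line BS ⇒ L = (3, -6/5)
L = B + t·(S−B) with t = 3/5, so BL:LS = t:(1−t) = 3/5:2/5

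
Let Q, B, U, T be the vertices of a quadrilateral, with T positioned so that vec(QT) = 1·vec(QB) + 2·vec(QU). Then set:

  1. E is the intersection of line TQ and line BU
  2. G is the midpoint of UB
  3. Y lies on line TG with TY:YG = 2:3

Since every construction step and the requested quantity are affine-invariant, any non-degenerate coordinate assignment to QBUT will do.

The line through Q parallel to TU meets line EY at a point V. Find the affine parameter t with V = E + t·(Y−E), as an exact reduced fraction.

Set Q = (0, 0), B = (1, 0), U = (0, 1), T = (1, 2); any affine frame gives the same invariant.
1. E is the intersection of line TQ and line BU ⇒ E = (1/3, 2/3)
2. G is the midpoint of UB ⇒ G = (1/2, 1/2)
3. Y lies on line TG with TY:YG = 2:3 ⇒ Y = (4/5, 7/5)
through Q parallel to TU: direction (-1, -1); meets EY at V = (-1/4, -1/4)
V = E + t·(Y−E) with t = -5/4

t = -5/4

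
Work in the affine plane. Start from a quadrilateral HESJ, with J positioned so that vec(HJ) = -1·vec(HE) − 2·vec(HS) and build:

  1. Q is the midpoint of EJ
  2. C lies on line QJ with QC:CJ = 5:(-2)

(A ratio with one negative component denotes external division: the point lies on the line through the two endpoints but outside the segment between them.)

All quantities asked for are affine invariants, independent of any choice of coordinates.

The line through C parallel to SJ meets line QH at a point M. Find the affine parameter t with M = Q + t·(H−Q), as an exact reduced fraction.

t = 10/3

Assign H = (0, 0), E = (1, 0), S = (0, 1), J = (-1, -2) — the answer is frame-independent, so this choice is without loss of generality.
1. Q is the midpoint of EJ ⇒ Q = (0, -1)
2. C lies on line QJ with QC:CJ = 5:(-2) ⇒ C = (-5/3, -8/3)
through C parallel to SJ: direction (-1, -3); meets QH at M = (0, 7/3)
M = Q + t·(H−Q) with t = 10/3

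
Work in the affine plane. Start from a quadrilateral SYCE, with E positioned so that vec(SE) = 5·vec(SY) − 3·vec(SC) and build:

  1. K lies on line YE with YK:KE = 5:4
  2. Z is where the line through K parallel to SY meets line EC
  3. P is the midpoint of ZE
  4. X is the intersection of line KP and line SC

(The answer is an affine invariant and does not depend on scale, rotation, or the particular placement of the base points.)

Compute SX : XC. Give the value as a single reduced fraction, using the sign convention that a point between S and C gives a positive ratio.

SX:XC = 31/20

Work in coordinates with S = (0, 0), Y = (1, 0), C = (0, 1), E = (5, -3).
1. K lies on line YE with YK:KE = 5:4 ⇒ K = (29/9, -5/3)
2. Z is where the line through K parallel to SY meets line EC ⇒ Z = (10/3, -5/3)
3. P is the midpoint of ZE ⇒ P = (25/6, -7/3)
4. X is the intersection of line KP and line SC ⇒ X = (0, 31/51)
X = S + t·(C−S) with t = 31/51, so SX:XC = t:(1−t) = 31/51:20/51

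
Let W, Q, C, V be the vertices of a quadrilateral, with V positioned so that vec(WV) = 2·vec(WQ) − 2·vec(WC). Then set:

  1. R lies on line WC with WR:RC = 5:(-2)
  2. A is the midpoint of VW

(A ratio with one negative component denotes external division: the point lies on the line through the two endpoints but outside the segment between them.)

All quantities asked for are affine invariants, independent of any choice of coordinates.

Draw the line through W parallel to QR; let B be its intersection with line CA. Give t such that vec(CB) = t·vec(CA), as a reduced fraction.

t = 3

Assign W = (0, 0), Q = (1, 0), C = (0, 1), V = (2, -2) — the answer is frame-independent, so this choice is without loss of generality.
1. R lies on line WC with WR:RC = 5:(-2) ⇒ R = (0, 5/3)
2. A is the midpoint of VW ⇒ A = (1, -1)
through W parallel to QR: direction (-1, 5/3); meets CA at B = (3, -5)
B = C + t·(A−C) with t = 3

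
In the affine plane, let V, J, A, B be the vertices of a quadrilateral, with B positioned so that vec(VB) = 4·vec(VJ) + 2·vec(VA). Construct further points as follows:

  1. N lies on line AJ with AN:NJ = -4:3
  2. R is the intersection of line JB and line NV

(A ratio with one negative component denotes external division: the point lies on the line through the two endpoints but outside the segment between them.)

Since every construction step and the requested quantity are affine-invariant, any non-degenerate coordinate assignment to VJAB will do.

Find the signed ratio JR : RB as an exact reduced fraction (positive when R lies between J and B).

Choose coordinates V = (0, 0), J = (1, 0), A = (0, 1), B = (4, 2).
1. N lies on line AJ with AN:NJ = -4:3 ⇒ N = (4, -3)
2. R is the intersection of line JB and line NV ⇒ R = (8/17, -6/17)
R = J + t·(B−J) with t = -3/17, so JR:RB = t:(1−t) = -3/17:20/17

JR:RB = -3/20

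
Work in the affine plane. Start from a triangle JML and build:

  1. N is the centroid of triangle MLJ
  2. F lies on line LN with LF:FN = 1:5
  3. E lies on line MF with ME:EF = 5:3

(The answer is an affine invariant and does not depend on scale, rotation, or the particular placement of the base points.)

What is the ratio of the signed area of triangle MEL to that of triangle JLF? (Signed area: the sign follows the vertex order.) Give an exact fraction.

[MEL]:[JLF] = 5/8

Choose coordinates J = (0, 0), M = (1, 0), L = (0, 1).
1. N is the centroid of triangle MLJ ⇒ N = (1/3, 1/3)
2. F lies on line LN with LF:FN = 1:5 ⇒ F = (1/18, 8/9)
3. E lies on line MF with ME:EF = 5:3 ⇒ E = (59/144, 5/9)
2·[MEL] = -5/144, 2·[JLF] = -1/18
[MEL]:[JLF] = -5/144:-1/18 = 5/8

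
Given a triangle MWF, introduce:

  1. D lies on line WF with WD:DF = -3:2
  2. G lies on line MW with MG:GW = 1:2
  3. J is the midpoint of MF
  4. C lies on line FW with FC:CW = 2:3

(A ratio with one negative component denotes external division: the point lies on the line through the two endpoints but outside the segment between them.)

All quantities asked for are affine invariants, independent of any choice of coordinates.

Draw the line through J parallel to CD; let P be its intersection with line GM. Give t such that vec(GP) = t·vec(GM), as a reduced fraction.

Work in coordinates with M = (0, 0), W = (1, 0), F = (0, 1).
1. D lies on line WF with WD:DF = -3:2 ⇒ D = (-2, 3)
2. G lies on line MW with MG:GW = 1:2 ⇒ G = (1/3, 0)
3. J is the midpoint of MF ⇒ J = (0, 1/2)
4. C lies on line FW with FC:CW = 2:3 ⇒ C = (2/5, 3/5)
through J parallel to CD: direction (-12/5, 12/5); meets GM at P = (1/2, 0)
P = G + t·(M−G) with t = -1/2

t = -1/2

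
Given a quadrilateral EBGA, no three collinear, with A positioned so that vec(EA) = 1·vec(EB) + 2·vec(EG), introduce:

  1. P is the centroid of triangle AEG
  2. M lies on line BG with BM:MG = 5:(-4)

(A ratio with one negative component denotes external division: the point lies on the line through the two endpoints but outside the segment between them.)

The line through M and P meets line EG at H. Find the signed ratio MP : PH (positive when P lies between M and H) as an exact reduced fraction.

Choose coordinates E = (0, 0), B = (1, 0), G = (0, 1), A = (1, 2).
1. P is the centroid of triangle AEG ⇒ P = (1/3, 1)
2. M lies on line BG with BM:MG = 5:(-4) ⇒ M = (-4, 5)
line MP meets EG at H = (0, 17/13)
P = M + t·(H−M) with t = 13/12, so MP:PH = 13/12:-1/12

MP:PH = -13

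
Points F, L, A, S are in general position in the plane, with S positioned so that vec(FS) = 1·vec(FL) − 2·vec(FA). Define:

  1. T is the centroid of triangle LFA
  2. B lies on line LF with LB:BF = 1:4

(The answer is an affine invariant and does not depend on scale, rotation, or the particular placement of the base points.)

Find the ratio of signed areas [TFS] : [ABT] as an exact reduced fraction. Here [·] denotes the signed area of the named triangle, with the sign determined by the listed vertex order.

Assign F = (0, 0), L = (1, 0), A = (0, 1), S = (1, -2) — the answer is frame-independent, so this choice is without loss of generality.
1. T is the centroid of triangle LFA ⇒ T = (1/3, 1/3)
2. B lies on line LF with LB:BF = 1:4 ⇒ B = (4/5, 0)
2·[TFS] = 1, 2·[ABT] = -1/5
[TFS]:[ABT] = 1:-1/5 = -5

[TFS]:[ABT] = -5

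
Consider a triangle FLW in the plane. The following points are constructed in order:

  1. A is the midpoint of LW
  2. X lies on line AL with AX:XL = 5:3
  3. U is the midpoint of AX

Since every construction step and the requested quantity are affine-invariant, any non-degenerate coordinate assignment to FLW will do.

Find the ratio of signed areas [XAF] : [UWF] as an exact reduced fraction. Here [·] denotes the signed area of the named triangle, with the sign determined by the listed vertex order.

Assign F = (0, 0), L = (1, 0), W = (0, 1) — the answer is frame-independent, so this choice is without loss of generality.
1. A is the midpoint of LW ⇒ A = (1/2, 1/2)
2. X lies on line AL with AX:XL = 5:3 ⇒ X = (13/16, 3/16)
3. U is the midpoint of AX ⇒ U = (21/32, 11/32)
2·[XAF] = 5/16, 2·[UWF] = 21/32
[XAF]:[UWF] = 5/16:21/32 = 10/21

[XAF]:[UWF] = 10/21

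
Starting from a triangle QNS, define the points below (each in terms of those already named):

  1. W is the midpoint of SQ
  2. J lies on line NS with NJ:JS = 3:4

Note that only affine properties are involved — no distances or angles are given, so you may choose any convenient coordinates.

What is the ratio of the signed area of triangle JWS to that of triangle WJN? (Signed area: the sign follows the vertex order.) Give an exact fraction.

[JWS]:[WJN] = 4/3

Assign Q = (0, 0), N = (1, 0), S = (0, 1) — the answer is frame-independent, so this choice is without loss of generality.
1. W is the midpoint of SQ ⇒ W = (0, 1/2)
2. J lies on line NS with NJ:JS = 3:4 ⇒ J = (4/7, 3/7)
2·[JWS] = -2/7, 2·[WJN] = -3/14
[JWS]:[WJN] = -2/7:-3/14 = 4/3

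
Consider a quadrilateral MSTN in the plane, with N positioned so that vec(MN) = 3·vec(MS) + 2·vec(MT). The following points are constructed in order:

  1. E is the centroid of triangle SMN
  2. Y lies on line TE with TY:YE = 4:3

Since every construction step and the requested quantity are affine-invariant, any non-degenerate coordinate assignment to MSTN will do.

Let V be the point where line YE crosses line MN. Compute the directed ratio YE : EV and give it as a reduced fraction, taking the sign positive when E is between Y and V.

Set M = (0, 0), S = (1, 0), T = (0, 1), N = (3, 2); any affine frame gives the same invariant.
1. E is the centroid of triangle SMN ⇒ E = (4/3, 2/3)
2. Y lies on line TE with TY:YE = 4:3 ⇒ Y = (16/21, 17/21)
line YE meets MN at V = (12/11, 8/11)
E = Y + t·(V−Y) with t = 33/19, so YE:EV = 33/19:-14/19

YE:EV = -33/14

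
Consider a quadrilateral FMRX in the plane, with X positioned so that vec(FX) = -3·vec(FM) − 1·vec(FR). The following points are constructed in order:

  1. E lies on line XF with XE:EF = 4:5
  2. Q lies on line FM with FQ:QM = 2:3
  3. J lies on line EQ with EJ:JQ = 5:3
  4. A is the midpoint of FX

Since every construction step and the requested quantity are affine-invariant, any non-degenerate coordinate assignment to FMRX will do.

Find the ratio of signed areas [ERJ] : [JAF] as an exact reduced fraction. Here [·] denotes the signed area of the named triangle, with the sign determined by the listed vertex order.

Choose coordinates F = (0, 0), M = (1, 0), R = (0, 1), X = (-3, -1).
1. E lies on line XF with XE:EF = 4:5 ⇒ E = (-5/3, -5/9)
2. Q lies on line FM with FQ:QM = 2:3 ⇒ Q = (2/5, 0)
3. J lies on line EQ with EJ:JQ = 5:3 ⇒ J = (-3/8, -5/24)
4. A is the midpoint of FX ⇒ A = (-3/2, -1/2)
2·[ERJ] = -103/72, 2·[JAF] = -1/8
[ERJ]:[JAF] = -103/72:-1/8 = 103/9

[ERJ]:[JAF] = 103/9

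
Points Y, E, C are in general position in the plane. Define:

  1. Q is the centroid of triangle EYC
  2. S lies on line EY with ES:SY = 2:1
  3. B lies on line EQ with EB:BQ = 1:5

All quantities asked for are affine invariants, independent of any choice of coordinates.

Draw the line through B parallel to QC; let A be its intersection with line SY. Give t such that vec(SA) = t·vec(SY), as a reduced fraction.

t = -7/4

Work in coordinates with Y = (0, 0), E = (1, 0), C = (0, 1).
1. Q is the centroid of triangle EYC ⇒ Q = (1/3, 1/3)
2. S lies on line EY with ES:SY = 2:1 ⇒ S = (1/3, 0)
3. B lies on line EQ with EB:BQ = 1:5 ⇒ B = (8/9, 1/18)
through B parallel to QC: direction (-1/3, 2/3); meets SY at A = (11/12, 0)
A = S + t·(Y−S) with t = -7/4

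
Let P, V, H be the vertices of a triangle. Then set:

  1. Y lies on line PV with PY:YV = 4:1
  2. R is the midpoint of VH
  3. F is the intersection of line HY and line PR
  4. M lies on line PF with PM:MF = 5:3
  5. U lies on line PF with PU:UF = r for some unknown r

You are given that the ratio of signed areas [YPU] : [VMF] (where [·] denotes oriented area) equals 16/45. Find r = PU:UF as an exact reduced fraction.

Choose coordinates P = (0, 0), V = (1, 0), H = (0, 1).
1. Y lies on line PV with PY:YV = 4:1 ⇒ Y = (4/5, 0)
2. R is the midpoint of VH ⇒ R = (1/2, 1/2)
3. F is the intersection of line HY and line PR ⇒ F = (4/9, 4/9)
4. M lies on line PF with PM:MF = 5:3 ⇒ M = (5/18, 5/18)
5. With PU:UF = r, write λ = r/(r+1) so U = P + λ·(F−P); U is affine-linear in λ
Every point depending on U is an affine combination of U and λ-independent points, so each such coordinate is linear in λ; the λ² term in each signed area is a multiple of (F−P)×(F−P) = 0, so 2·[YPU] and 2·[VMF] are each linear in λ. Evaluating at λ=0 and λ=1:
  2·[YPU] = -16/45·λ,   2·[VMF] = -1/6
So [YPU]:[VMF] = (-16/45·λ) / (-1/6). Setting this equal to 16/45:
  -16/45·λ = 16/45·(-1/6)  ⇒  λ = 1/6
Then r = λ/(1−λ) = (1/6)/(5/6) = 1/5. Check: with r = 1/5, U = (2/27, 2/27) and [YPU]:[VMF] = 16/45 as required.

r = 1/5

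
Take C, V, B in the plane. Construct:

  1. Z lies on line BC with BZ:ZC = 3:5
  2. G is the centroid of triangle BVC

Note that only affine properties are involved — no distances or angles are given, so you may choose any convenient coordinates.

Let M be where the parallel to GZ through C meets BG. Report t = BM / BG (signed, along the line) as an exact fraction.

Work in coordinates with C = (0, 0), V = (1, 0), B = (0, 1).
1. Z lies on line BC with BZ:ZC = 3:5 ⇒ Z = (0, 5/8)
2. G is the centroid of triangle BVC ⇒ G = (1/3, 1/3)
through C parallel to GZ: direction (-1/3, 7/24); meets BG at M = (8/9, -7/9)
M = B + t·(G−B) with t = 8/3

t = 8/3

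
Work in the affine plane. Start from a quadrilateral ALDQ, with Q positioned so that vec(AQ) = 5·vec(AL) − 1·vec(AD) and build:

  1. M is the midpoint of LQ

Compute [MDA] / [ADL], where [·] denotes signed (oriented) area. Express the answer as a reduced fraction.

Choose coordinates A = (0, 0), L = (1, 0), D = (0, 1), Q = (5, -1).
1. M is the midpoint of LQ ⇒ M = (3, -1/2)
2·[MDA] = 3, 2·[ADL] = -1
[MDA]:[ADL] = 3:-1 = -3

[MDA]:[ADL] = -3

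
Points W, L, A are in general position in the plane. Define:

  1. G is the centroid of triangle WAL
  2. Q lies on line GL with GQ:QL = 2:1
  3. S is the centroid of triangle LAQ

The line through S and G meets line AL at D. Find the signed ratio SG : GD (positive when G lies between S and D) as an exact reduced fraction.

SG:GD = -8/9

Assign W = (0, 0), L = (1, 0), A = (0, 1) — the answer is frame-independent, so this choice is without loss of generality.
1. G is the centroid of triangle WAL ⇒ G = (1/3, 1/3)
2. Q lies on line GL with GQ:QL = 2:1 ⇒ Q = (7/9, 1/9)
3. S is the centroid of triangle LAQ ⇒ S = (16/27, 10/27)
line SG meets AL at D = (5/8, 3/8)
G = S + t·(D−S) with t = -8, so SG:GD = -8:9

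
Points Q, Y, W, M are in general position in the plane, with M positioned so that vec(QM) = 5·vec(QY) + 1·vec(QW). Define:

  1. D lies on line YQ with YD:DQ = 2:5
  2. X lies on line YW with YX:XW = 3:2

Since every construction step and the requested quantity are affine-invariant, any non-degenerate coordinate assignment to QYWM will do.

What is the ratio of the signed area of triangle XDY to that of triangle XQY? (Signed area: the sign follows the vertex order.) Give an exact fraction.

[XDY]:[XQY] = 2/7

Assign Q = (0, 0), Y = (1, 0), W = (0, 1), M = (5, 1) — the answer is frame-independent, so this choice is without loss of generality.
1. D lies on line YQ with YD:DQ = 2:5 ⇒ D = (5/7, 0)
2. X lies on line YW with YX:XW = 3:2 ⇒ X = (2/5, 3/5)
2·[XDY] = 6/35, 2·[XQY] = 3/5
[XDY]:[XQY] = 6/35:3/5 = 2/7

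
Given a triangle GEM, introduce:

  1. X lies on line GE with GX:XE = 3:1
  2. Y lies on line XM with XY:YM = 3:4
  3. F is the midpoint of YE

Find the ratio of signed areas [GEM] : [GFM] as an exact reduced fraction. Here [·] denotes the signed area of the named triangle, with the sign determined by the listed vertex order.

Set G = (0, 0), E = (1, 0), M = (0, 1); any affine frame gives the same invariant.
1. X lies on line GE with GX:XE = 3:1 ⇒ X = (3/4, 0)
2. Y lies on line XM with XY:YM = 3:4 ⇒ Y = (3/7, 3/7)
3. F is the midpoint of YE ⇒ F = (5/7, 3/14)
2·[GEM] = 1, 2·[GFM] = 5/7
[GEM]:[GFM] = 1:5/7 = 7/5

[GEM]:[GFM] = 7/5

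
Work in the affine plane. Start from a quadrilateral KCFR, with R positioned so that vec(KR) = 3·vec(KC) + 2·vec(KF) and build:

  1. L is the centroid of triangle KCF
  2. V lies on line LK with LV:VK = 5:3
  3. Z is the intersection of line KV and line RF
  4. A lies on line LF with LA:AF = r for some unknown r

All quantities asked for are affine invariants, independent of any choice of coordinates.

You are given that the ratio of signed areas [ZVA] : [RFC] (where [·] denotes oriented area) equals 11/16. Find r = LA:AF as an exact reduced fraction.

r = -2/3

Set K = (0, 0), C = (1, 0), F = (0, 1), R = (3, 2); any affine frame gives the same invariant.
1. L is the centroid of triangle KCF ⇒ L = (1/3, 1/3)
2. V lies on line LK with LV:VK = 5:3 ⇒ V = (1/8, 1/8)
3. Z is the intersection of line KV and line RF ⇒ Z = (3/2, 3/2)
4. With LA:AF = r, write λ = r/(r+1) so A = L + λ·(F−L); A is affine-linear in λ
Every point depending on A is an affine combination of A and λ-independent points, so each such coordinate is linear in λ; the λ² term in each signed area is a multiple of (F−L)×(F−L) = 0, so 2·[ZVA] and 2·[RFC] are each linear in λ. Evaluating at λ=0 and λ=1:
  2·[ZVA] = -11/8·λ,   2·[RFC] = 4
So [ZVA]:[RFC] = (-11/8·λ) / (4). Setting this equal to 11/16:
  -11/8·λ = 11/16·(4)  ⇒  λ = -2
Then r = λ/(1−λ) = (-2)/(3) = -2/3. Check: with r = -2/3, A = (1, -1) and [ZVA]:[RFC] = 11/16 as required.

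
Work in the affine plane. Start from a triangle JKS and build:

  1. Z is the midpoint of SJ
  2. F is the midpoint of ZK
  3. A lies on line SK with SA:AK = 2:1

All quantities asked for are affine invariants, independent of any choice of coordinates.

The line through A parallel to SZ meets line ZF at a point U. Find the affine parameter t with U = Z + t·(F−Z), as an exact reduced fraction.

t = 4/3

Work in coordinates with J = (0, 0), K = (1, 0), S = (0, 1).
1. Z is the midpoint of SJ ⇒ Z = (0, 1/2)
2. F is the midpoint of ZK ⇒ F = (1/2, 1/4)
3. A lies on line SK with SA:AK = 2:1 ⇒ A = (2/3, 1/3)
through A parallel to SZ: direction (0, -1/2); meets ZF at U = (2/3, 1/6)
U = Z + t·(F−Z) with t = 4/3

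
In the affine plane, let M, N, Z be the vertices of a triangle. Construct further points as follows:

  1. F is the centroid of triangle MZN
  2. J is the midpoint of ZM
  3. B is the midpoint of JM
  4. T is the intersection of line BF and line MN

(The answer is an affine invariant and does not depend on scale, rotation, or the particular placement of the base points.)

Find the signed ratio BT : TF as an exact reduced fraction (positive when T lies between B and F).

BT:TF = -3/4

Work in coordinates with M = (0, 0), N = (1, 0), Z = (0, 1).
1. F is the centroid of triangle MZN ⇒ F = (1/3, 1/3)
2. J is the midpoint of ZM ⇒ J = (0, 1/2)
3. B is the midpoint of JM ⇒ B = (0, 1/4)
4. T is the intersection of line BF and line MN ⇒ T = (-1, 0)
T = B + t·(F−B) with t = -3, so BT:TF = t:(1−t) = -3:4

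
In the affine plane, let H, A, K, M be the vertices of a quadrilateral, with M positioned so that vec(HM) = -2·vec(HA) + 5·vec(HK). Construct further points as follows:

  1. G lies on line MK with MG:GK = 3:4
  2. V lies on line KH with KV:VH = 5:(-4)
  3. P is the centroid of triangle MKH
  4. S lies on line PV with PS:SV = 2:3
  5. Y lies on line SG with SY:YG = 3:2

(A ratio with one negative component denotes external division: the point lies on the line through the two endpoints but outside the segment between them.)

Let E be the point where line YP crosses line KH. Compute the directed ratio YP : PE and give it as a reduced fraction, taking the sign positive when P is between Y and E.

YP:PE = 47/175

Assign H = (0, 0), A = (1, 0), K = (0, 1), M = (-2, 5) — the answer is frame-independent, so this choice is without loss of generality.
1. G lies on line MK with MG:GK = 3:4 ⇒ G = (-8/7, 23/7)
2. V lies on line KH with KV:VH = 5:(-4) ⇒ V = (0, -4)
3. P is the centroid of triangle MKH ⇒ P = (-2/3, 2)
4. S lies on line PV with PS:SV = 2:3 ⇒ S = (-2/5, -2/5)
5. Y lies on line SG with SY:YG = 3:2 ⇒ Y = (-148/175, 317/175)
line YP meets KH at E = (0, 127/47)
P = Y + t·(E−Y) with t = 47/222, so YP:PE = 47/222:175/222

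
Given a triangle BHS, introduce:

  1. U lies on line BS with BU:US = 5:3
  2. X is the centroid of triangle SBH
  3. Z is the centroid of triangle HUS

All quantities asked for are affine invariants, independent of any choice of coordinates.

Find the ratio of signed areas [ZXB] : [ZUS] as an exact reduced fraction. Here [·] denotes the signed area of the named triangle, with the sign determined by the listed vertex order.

[ZXB]:[ZUS] = 5/9

Assign B = (0, 0), H = (1, 0), S = (0, 1) — the answer is frame-independent, so this choice is without loss of generality.
1. U lies on line BS with BU:US = 5:3 ⇒ U = (0, 5/8)
2. X is the centroid of triangle SBH ⇒ X = (1/3, 1/3)
3. Z is the centroid of triangle HUS ⇒ Z = (1/3, 13/24)
2·[ZXB] = -5/72, 2·[ZUS] = -1/8
[ZXB]:[ZUS] = -5/72:-1/8 = 5/9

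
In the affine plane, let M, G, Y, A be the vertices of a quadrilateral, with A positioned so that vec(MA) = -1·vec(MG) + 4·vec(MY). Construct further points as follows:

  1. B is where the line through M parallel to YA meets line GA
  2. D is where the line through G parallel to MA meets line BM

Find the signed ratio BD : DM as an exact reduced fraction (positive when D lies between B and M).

BD:DM = -3/2

Set M = (0, 0), G = (1, 0), Y = (0, 1), A = (-1, 4); any affine frame gives the same invariant.
1. B is where the line through M parallel to YA meets line GA ⇒ B = (-2, 6)
2. D is where the line through G parallel to MA meets line BM ⇒ D = (4, -12)
D = B + t·(M−B) with t = 3, so BD:DM = t:(1−t) = 3:-2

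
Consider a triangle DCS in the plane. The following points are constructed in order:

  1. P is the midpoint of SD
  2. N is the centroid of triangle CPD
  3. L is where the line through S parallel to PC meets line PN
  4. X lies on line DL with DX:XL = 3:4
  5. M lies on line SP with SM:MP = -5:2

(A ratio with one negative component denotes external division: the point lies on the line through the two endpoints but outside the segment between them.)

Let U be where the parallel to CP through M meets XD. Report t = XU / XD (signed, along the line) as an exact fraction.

Work in coordinates with D = (0, 0), C = (1, 0), S = (0, 1).
1. P is the midpoint of SD ⇒ P = (0, 1/2)
2. N is the centroid of triangle CPD ⇒ N = (1/3, 1/6)
3. L is where the line through S parallel to PC meets line PN ⇒ L = (-1, 3/2)
4. X lies on line DL with DX:XL = 3:4 ⇒ X = (-3/7, 9/14)
5. M lies on line SP with SM:MP = -5:2 ⇒ M = (0, 1/6)
through M parallel to CP: direction (-1, 1/2); meets XD at U = (-1/6, 1/4)
U = X + t·(D−X) with t = 11/18

t = 11/18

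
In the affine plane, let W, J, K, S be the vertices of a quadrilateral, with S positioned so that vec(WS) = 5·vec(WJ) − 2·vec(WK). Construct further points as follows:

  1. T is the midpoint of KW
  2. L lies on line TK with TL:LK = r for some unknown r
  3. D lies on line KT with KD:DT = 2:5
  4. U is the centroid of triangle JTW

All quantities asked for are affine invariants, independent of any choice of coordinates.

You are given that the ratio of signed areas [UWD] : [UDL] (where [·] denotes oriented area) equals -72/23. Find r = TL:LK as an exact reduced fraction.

r = 1/5

Work in coordinates with W = (0, 0), J = (1, 0), K = (0, 1), S = (5, -2).
1. T is the midpoint of KW ⇒ T = (0, 1/2)
2. With TL:LK = r, write λ = r/(r+1) so L = T + λ·(K−T); L is affine-linear in λ
3. D lies on line KT with KD:DT = 2:5 ⇒ D = (0, 6/7)
4. U is the centroid of triangle JTW ⇒ U = (1/3, 1/6)
Every point depending on L is an affine combination of L and λ-independent points, so each such coordinate is linear in λ; the λ² term in each signed area is a multiple of (K−T)×(K−T) = 0, so 2·[UWD] and 2·[UDL] are each linear in λ. Evaluating at λ=0 and λ=1:
  2·[UWD] = -2/7,   2·[UDL] = -1/6·λ + 5/42
So [UWD]:[UDL] = (-2/7) / (-1/6·λ + 5/42). Setting this equal to -72/23:
  -2/7 = -72/23·(-1/6·λ + 5/42)  ⇒  λ = 1/6
Then r = λ/(1−λ) = (1/6)/(5/6) = 1/5. Check: with r = 1/5, L = (0, 7/12) and [UWD]:[UDL] = -72/23 as required.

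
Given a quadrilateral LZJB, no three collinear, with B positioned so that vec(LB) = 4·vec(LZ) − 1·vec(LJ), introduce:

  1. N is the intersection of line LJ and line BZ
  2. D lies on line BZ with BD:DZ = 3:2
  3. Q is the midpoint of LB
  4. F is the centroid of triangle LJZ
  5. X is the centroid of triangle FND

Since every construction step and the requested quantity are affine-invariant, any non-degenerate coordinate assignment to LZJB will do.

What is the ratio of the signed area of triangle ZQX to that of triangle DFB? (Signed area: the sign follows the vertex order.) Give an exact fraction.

Choose coordinates L = (0, 0), Z = (1, 0), J = (0, 1), B = (4, -1).
1. N is the intersection of line LJ and line BZ ⇒ N = (0, 1/3)
2. D lies on line BZ with BD:DZ = 3:2 ⇒ D = (11/5, -2/5)
3. Q is the midpoint of LB ⇒ Q = (2, -1/2)
4. F is the centroid of triangle LJZ ⇒ F = (1/3, 1/3)
5. X is the centroid of triangle FND ⇒ X = (38/45, 4/45)
2·[ZQX] = 1/90, 2·[DFB] = -1/5
[ZQX]:[DFB] = 1/90:-1/5 = -1/18

[ZQX]:[DFB] = -1/18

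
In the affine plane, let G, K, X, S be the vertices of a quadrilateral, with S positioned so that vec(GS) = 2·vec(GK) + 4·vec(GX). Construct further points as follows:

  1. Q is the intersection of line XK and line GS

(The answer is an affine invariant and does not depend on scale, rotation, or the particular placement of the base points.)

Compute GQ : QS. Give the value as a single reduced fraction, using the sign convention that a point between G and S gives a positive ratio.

GQ:QS = 1/5

Set G = (0, 0), K = (1, 0), X = (0, 1), S = (2, 4); any affine frame gives the same invariant.
1. Q is the intersection of line XK and line GS ⇒ Q = (1/3, 2/3)
Q = G + t·(S−G) with t = 1/6, so GQ:QS = t:(1−t) = 1/6:5/6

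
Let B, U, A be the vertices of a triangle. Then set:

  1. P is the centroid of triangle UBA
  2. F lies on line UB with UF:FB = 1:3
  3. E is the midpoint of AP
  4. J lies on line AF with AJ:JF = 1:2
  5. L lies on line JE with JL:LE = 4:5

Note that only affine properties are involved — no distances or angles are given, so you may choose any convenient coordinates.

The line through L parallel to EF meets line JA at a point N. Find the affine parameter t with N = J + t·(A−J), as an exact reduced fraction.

Choose coordinates B = (0, 0), U = (1, 0), A = (0, 1).
1. P is the centroid of triangle UBA ⇒ P = (1/3, 1/3)
2. F lies on line UB with UF:FB = 1:3 ⇒ F = (3/4, 0)
3. E is the midpoint of AP ⇒ E = (1/6, 2/3)
4. J lies on line AF with AJ:JF = 1:2 ⇒ J = (1/4, 2/3)
5. L lies on line JE with JL:LE = 4:5 ⇒ L = (23/108, 2/3)
through L parallel to EF: direction (7/12, -2/3); meets JA at N = (17/36, 10/27)
N = J + t·(A−J) with t = -8/9

t = -8/9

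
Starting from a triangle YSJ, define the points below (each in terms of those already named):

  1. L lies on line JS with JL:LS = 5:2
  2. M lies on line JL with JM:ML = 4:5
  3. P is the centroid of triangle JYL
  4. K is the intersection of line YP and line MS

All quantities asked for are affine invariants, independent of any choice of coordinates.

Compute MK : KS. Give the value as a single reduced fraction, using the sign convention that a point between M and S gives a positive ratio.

Set Y = (0, 0), S = (1, 0), J = (0, 1); any affine frame gives the same invariant.
1. L lies on line JS with JL:LS = 5:2 ⇒ L = (5/7, 2/7)
2. M lies on line JL with JM:ML = 4:5 ⇒ M = (20/63, 43/63)
3. P is the centroid of triangle JYL ⇒ P = (5/21, 3/7)
4. K is the intersection of line YP and line MS ⇒ K = (5/14, 9/14)
K = M + t·(S−M) with t = 5/86, so MK:KS = t:(1−t) = 5/86:81/86

MK:KS = 5/81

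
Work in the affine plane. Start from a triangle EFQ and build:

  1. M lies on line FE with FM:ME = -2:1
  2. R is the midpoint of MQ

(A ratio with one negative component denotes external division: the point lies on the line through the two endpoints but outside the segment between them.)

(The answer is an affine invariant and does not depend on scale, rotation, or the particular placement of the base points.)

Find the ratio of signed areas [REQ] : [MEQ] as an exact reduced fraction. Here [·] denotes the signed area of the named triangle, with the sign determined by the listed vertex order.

[REQ]:[MEQ] = 1/2

Set E = (0, 0), F = (1, 0), Q = (0, 1); any affine frame gives the same invariant.
1. M lies on line FE with FM:ME = -2:1 ⇒ M = (-1, 0)
2. R is the midpoint of MQ ⇒ R = (-1/2, 1/2)
2·[REQ] = 1/2, 2·[MEQ] = 1
[REQ]:[MEQ] = 1/2:1 = 1/2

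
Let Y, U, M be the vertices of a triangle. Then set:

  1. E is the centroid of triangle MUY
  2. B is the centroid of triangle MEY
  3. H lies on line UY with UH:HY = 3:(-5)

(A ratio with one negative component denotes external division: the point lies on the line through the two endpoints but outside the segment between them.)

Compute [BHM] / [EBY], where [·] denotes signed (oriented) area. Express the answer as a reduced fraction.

Choose coordinates Y = (0, 0), U = (1, 0), M = (0, 1).
1. E is the centroid of triangle MUY ⇒ E = (1/3, 1/3)
2. B is the centroid of triangle MEY ⇒ B = (1/9, 4/9)
3. H lies on line UY with UH:HY = 3:(-5) ⇒ H = (5/2, 0)
2·[BHM] = 23/18, 2·[EBY] = 1/9
[BHM]:[EBY] = 23/18:1/9 = 23/2

[BHM]:[EBY] = 23/2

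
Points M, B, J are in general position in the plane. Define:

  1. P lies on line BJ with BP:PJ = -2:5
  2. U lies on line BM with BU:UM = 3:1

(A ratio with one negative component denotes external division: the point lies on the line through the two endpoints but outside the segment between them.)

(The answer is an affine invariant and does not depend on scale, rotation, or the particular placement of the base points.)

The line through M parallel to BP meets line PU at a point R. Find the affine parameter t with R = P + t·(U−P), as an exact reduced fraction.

t = 4/3

Work in coordinates with M = (0, 0), B = (1, 0), J = (0, 1).
1. P lies on line BJ with BP:PJ = -2:5 ⇒ P = (5/3, -2/3)
2. U lies on line BM with BU:UM = 3:1 ⇒ U = (1/4, 0)
through M parallel to BP: direction (2/3, -2/3); meets PU at R = (-2/9, 2/9)
R = P + t·(U−P) with t = 4/3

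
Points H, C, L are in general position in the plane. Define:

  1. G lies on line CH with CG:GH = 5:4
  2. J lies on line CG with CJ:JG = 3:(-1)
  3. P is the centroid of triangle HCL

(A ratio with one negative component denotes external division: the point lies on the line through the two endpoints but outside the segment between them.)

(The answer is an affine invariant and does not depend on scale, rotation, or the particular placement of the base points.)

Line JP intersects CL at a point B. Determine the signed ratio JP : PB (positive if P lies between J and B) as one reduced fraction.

JP:PB = 3/2

Set H = (0, 0), C = (1, 0), L = (0, 1); any affine frame gives the same invariant.
1. G lies on line CH with CG:GH = 5:4 ⇒ G = (4/9, 0)
2. J lies on line CG with CJ:JG = 3:(-1) ⇒ J = (1/6, 0)
3. P is the centroid of triangle HCL ⇒ P = (1/3, 1/3)
line JP meets CL at B = (4/9, 5/9)
P = J + t·(B−J) with t = 3/5, so JP:PB = 3/5:2/5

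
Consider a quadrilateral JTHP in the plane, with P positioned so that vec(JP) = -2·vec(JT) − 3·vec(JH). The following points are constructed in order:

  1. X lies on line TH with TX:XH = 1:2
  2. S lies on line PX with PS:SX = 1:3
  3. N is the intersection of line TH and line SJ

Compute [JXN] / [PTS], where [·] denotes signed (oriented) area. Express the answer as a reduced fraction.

[JXN]:[PTS] = 4/7

Choose coordinates J = (0, 0), T = (1, 0), H = (0, 1), P = (-2, -3).
1. X lies on line TH with TX:XH = 1:2 ⇒ X = (2/3, 1/3)
2. S lies on line PX with PS:SX = 1:3 ⇒ S = (-4/3, -13/6)
3. N is the intersection of line TH and line SJ ⇒ N = (8/21, 13/21)
2·[JXN] = 2/7, 2·[PTS] = 1/2
[JXN]:[PTS] = 2/7:1/2 = 4/7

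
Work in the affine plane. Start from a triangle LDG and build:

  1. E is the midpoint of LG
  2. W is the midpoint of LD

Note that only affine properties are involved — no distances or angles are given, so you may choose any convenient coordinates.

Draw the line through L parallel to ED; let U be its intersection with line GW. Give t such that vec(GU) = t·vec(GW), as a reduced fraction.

t = 4/3

Work in coordinates with L = (0, 0), D = (1, 0), G = (0, 1).
1. E is the midpoint of LG ⇒ E = (0, 1/2)
2. W is the midpoint of LD ⇒ W = (1/2, 0)
through L parallel to ED: direction (1, -1/2); meets GW at U = (2/3, -1/3)
U = G + t·(W−G) with t = 4/3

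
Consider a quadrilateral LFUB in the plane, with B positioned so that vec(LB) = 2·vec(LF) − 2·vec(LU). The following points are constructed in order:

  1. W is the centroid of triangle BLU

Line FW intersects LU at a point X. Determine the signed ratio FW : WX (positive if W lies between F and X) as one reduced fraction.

FW:WX = 1/2

Set L = (0, 0), F = (1, 0), U = (0, 1), B = (2, -2); any affine frame gives the same invariant.
1. W is the centroid of triangle BLU ⇒ W = (2/3, -1/3)
line FW meets LU at X = (0, -1)
W = F + t·(X−F) with t = 1/3, so FW:WX = 1/3:2/3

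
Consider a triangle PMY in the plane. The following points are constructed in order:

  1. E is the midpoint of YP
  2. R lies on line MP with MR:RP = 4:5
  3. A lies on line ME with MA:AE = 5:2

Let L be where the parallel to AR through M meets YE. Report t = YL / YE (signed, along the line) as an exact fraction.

Assign P = (0, 0), M = (1, 0), Y = (0, 1) — the answer is frame-independent, so this choice is without loss of generality.
1. E is the midpoint of YP ⇒ E = (0, 1/2)
2. R lies on line MP with MR:RP = 4:5 ⇒ R = (5/9, 0)
3. A lies on line ME with MA:AE = 5:2 ⇒ A = (2/7, 5/14)
through M parallel to AR: direction (17/63, -5/14); meets YE at L = (0, 45/34)
L = Y + t·(E−Y) with t = -11/17

t = -11/17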